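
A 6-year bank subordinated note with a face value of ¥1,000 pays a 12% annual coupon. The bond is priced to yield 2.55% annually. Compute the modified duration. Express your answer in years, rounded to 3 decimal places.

Periodic yield y = 0.0255. First find Macaulay duration:
  t   CF        PV=CF/(1+0.0255)^t    t·PV
  1       120.00       117.0161       117.0161
  2       120.00       114.1064       228.2128
  3       120.00       111.2690       333.8071
  4       120.00       108.5022       434.0088
  5       120.00       105.8042       529.0210
  6     1,120.00       962.9507     5,777.7040
  Σ                  1,519.6486     7,419.7697
P = 1,519.6486; Macaulay duration = 7,419.7697 / 1,519.6486 = 4.88256 years.
Modified duration = D_Mac / (1 + y) = 4.88256 / 1.0255 = 4.76115 years.

4.761 years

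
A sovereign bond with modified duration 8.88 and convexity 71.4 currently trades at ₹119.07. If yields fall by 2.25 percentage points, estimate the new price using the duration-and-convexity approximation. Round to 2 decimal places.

Duration effect: -D_mod·Δy = -8.88 × (-0.0225) = +0.199800
Convexity effect: ½·C·(Δy)² = 0.5 × 71.4 × (-0.0225)² = +0.018073125
ΔP/P ≈ +0.199800 + 0.018073125 = +0.217873125
New price ≈ 119.07 × (1 + 0.217873125) = 145.01215299375.

₹145.01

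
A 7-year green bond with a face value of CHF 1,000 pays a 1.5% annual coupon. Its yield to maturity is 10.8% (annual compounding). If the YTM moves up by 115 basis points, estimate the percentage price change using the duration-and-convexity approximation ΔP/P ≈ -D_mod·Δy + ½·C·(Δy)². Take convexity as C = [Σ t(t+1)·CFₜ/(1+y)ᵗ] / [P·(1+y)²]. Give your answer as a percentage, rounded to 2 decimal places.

-6.54%

With y = 0.108:
  t   CF        PV=CF/(1+0.108)^t    t·PV        t(t+1)·PV
  1        15.00        13.5379        13.5379          27.0758
  2        15.00        12.2183        24.4367          73.3100
  3        15.00        11.0274        33.0821         132.3284
  4        15.00         9.9525        39.8100         199.0500
  5        15.00         8.9824        44.9120         269.4720
  6        15.00         8.1069        48.6412         340.4881
  7     1,015.00       495.0941     3,465.6584      27,725.2676
  Σ                    558.9194     3,670.0783      28,766.9920
P = 558.9194; D_Mac = 6.56638 yrs; D_mod = 5.92634 yrs; C = 41.92429.
Duration effect: -5.92634 × (+0.0115) = -0.068153
Convexity effect: 0.5 × 41.92429 × (0.0115)² = +0.0027722
ΔP/P ≈ -0.068153 + 0.0027722 = -0.065381 = -6.5381%.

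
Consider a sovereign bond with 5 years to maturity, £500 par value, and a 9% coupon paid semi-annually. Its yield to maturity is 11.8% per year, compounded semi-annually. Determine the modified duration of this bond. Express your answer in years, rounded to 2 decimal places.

3.85 years

Periodic yield y = 0.059. First find Macaulay duration:
  t   CF        PV=CF/(1+0.059)^t    t·PV
  1        22.50        21.2465        21.2465
  2        22.50        20.0628        40.1255
  3        22.50        18.9450        56.8350
  4        22.50        17.8895        71.5581
  5        22.50        16.8928        84.4642
  6        22.50        15.9517        95.7102
  7        22.50        15.0630       105.4408
  8        22.50        14.2238       113.7902
  9        22.50        13.4313       120.8819
  10      522.50       294.5281     2,945.2807
  Σ                    448.2344     3,655.3331
P = 448.2344; Macaulay duration = 3,655.3331 / 448.2344 = 8.15496 half-year periods = 4.07748 years.
Modified duration = D_Mac / (1 + y) = 4.07748 / 1.059 = 3.85031 years.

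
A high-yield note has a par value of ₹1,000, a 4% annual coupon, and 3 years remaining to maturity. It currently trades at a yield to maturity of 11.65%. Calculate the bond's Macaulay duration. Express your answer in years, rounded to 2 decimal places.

Periodic yield y = 0.1165. Discount each cash flow and weight by its year:
  t   CF        PV=CF/(1+0.1165)^t    t·PV
  1        40.00        35.8262        35.8262
  2        40.00        32.0880        64.1760
  3     1,040.00       747.2349     2,241.7047
  Σ                    815.1492     2,341.7070
Price P = Σ PV = 815.1492.
Macaulay duration = Σ(t·PV) / P = 2,341.7070 / 815.1492 = 2.87273 years.

2.87 years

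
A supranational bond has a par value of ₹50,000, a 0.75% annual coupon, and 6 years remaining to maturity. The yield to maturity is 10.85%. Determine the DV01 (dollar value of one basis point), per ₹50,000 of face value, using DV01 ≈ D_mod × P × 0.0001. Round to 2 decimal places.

Periodic yield y = 0.1085.
  t   CF        PV=CF/(1+0.1085)^t    t·PV
  1       375.00       338.2950       338.2950
  2       375.00       305.1827       610.3653
  3       375.00       275.3114       825.9342
  4       375.00       248.3639       993.4556
  5       375.00       224.0540     1,120.2702
  6    50,375.00    27,151.9406   162,911.6434
  Σ                 28,543.1476   166,799.9638
P = 28,543.1476; D_Mac = 5.84378 yrs; D_mod = 5.27179 yrs.
DV01 ≈ 5.27179 × 28,543.1476 × 0.0001 = 15.047358.

₹15.05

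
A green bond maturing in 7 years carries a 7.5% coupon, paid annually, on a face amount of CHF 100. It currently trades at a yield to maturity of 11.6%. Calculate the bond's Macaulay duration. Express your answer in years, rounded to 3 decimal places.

Periodic yield y = 0.116. Discount each cash flow and weight by its year:
  t   CF        PV=CF/(1+0.116)^t    t·PV
  1         7.50         6.7204         6.7204
  2         7.50         6.0219        12.0438
  3         7.50         5.3960        16.1879
  4         7.50         4.8351        19.3404
  5         7.50         4.3325        21.6626
  6         7.50         3.8822        23.2931
  7       107.50        49.8608       349.0255
  Σ                     81.0489       448.2736
Price P = Σ PV = 81.0489.
Macaulay duration = Σ(t·PV) / P = 448.2736 / 81.0489 = 5.53091 years.

5.531 years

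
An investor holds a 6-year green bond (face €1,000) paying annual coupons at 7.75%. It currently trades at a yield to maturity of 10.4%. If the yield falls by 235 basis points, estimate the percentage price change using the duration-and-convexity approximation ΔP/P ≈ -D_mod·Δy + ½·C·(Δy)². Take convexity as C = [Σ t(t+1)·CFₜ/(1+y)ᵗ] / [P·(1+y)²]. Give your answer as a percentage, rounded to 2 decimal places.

With y = 0.104:
  t   CF        PV=CF/(1+0.104)^t    t·PV        t(t+1)·PV
  1        77.50        70.1993        70.1993         140.3986
  2        77.50        63.5863       127.1726         381.5178
  3        77.50        57.5963       172.7889         691.1554
  4        77.50        52.1705       208.6822       1,043.4110
  5        77.50        47.2559       236.2797       1,417.6780
  6     1,077.50       595.1177     3,570.7060      24,994.9417
  Σ                    885.9260     4,385.8286      28,669.1025
P = 885.9260; D_Mac = 4.95056 yrs; D_mod = 4.48420 yrs; C = 26.55085.
Duration effect: -4.48420 × (-0.0235) = +0.105379
Convexity effect: 0.5 × 26.55085 × (-0.0235)² = +0.0073314
ΔP/P ≈ +0.105379 + 0.0073314 = +0.112710 = +11.2710%.

+11.27%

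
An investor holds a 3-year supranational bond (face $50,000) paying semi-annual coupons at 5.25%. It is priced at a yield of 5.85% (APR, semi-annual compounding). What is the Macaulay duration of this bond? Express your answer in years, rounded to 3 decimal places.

2.813 years

Periodic yield y = 0.02925. Discount each cash flow and weight by its period:
  t   CF        PV=CF/(1+0.02925)^t    t·PV
  1     1,312.50     1,275.2004     1,275.2004
  2     1,312.50     1,238.9608     2,477.9216
  3     1,312.50     1,203.7511     3,611.2532
  4     1,312.50     1,169.5420     4,678.1679
  5     1,312.50     1,136.3050     5,681.5252
  6    51,312.50    43,161.6382   258,969.8295
  Σ                 49,185.3975   276,693.8977
Price P = Σ PV = 49,185.3975.
Macaulay duration = Σ(t·PV) / P = 276,693.8977 / 49,185.3975 = 5.62553 half-year periods.
In years: 5.62553 / 2 = 2.81276 years.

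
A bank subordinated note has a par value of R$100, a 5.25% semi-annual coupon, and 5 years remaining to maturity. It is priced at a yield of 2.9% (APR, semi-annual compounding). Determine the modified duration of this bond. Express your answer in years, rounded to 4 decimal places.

4.4302 years

Periodic yield y = 0.0145. First find Macaulay duration:
  t   CF        PV=CF/(1+0.0145)^t    t·PV
  1        2.625         2.5875         2.5875
  2        2.625         2.5505         5.1010
  3        2.625         2.5140         7.5421
  4        2.625         2.4781         9.9125
  5        2.625         2.4427        12.2135
  6        2.625         2.4078        14.4467
  7        2.625         2.3734        16.6136
  8        2.625         2.3394        18.7156
  9        2.625         2.3060        20.7541
  10     102.625        88.8654       888.6539
  Σ                    110.8648       996.5403
P = 110.8648; Macaulay duration = 996.5403 / 110.8648 = 8.98879 half-year periods = 4.49439 years.
Modified duration = D_Mac / (1 + y) = 4.49439 / 1.0145 = 4.43016 years.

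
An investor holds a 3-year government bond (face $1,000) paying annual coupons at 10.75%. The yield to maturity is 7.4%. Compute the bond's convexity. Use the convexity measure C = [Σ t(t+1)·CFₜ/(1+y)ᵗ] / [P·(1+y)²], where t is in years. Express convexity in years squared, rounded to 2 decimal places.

9.16

With y = 0.074:
  t   CF        PV=CF/(1+0.074)^t    t·PV        t(t+1)·PV
  1       107.50       100.0931       100.0931         200.1862
  2       107.50        93.1966       186.3931         559.1794
  3     1,107.50       893.9864     2,681.9591      10,727.8363
  Σ                  1,087.2760     2,968.4453      11,487.2019
P = 1,087.2760.
Convexity = Σ t(t+1)·PV / [P·(1+y)²] = 11,487.2019 / (1,087.2760 × 1.153476) = 9.15938.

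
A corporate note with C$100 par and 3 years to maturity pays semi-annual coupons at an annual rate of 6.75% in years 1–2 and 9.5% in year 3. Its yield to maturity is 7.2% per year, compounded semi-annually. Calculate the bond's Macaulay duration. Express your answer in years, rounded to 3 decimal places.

Periodic yield y = 0.036. Discount each cash flow and weight by its period:
  t   CF        PV=CF/(1+0.036)^t    t·PV
  1        3.375         3.2577         3.2577
  2        3.375         3.1445         6.2890
  3        3.375         3.0353         9.1058
  4        3.375         2.9298        11.7191
  5        4.750         3.9801        19.9005
  6      104.750        84.7219       508.3312
  Σ                    101.0692       558.6033
Price P = Σ PV = 101.0692.
Macaulay duration = Σ(t·PV) / P = 558.6033 / 101.0692 = 5.52694 half-year periods.
In years: 5.52694 / 2 = 2.76347 years.

2.763 years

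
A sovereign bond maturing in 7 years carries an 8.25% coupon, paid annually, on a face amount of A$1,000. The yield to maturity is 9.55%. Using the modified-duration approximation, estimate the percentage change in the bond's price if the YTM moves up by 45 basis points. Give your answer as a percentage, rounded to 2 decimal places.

Periodic yield y = 0.0955. Modified duration first:
  t   CF        PV=CF/(1+0.0955)^t    t·PV
  1        82.50        75.3081        75.3081
  2        82.50        68.7431       137.4862
  3        82.50        62.7504       188.2513
  4        82.50        57.2802       229.1207
  5        82.50        52.2868       261.4340
  6        82.50        47.7287       286.3722
  7     1,082.50       571.6645     4,001.6516
  Σ                    935.7618     5,179.6242
P = 935.7618; D_Mac = 5.53519 yrs; D_mod = 5.53519/(1+0.0955) = 5.05267 yrs.
ΔP/P ≈ -D_mod · Δy = -5.05267 × (+0.0045) = -0.022737 = -2.2737%.

-2.27%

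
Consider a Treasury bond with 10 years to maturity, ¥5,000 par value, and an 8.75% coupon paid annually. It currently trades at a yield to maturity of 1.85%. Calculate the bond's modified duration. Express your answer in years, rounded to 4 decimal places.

Periodic yield y = 0.0185. First find Macaulay duration:
  t   CF        PV=CF/(1+0.0185)^t    t·PV
  1       437.50       429.5533       429.5533
  2       437.50       421.7509       843.5017
  3       437.50       414.0902     1,242.2706
  4       437.50       406.5687     1,626.2747
  5       437.50       399.1838     1,995.9189
  6       437.50       391.9330     2,351.5981
  7       437.50       384.8140     2,693.6978
  8       437.50       377.8242     3,022.5937
  9       437.50       370.9614     3,338.6529
  10    5,437.50     4,526.7753    45,267.7529
  Σ                  8,123.4547    62,811.8147
P = 8,123.4547; Macaulay duration = 62,811.8147 / 8,123.4547 = 7.73216 years.
Modified duration = D_Mac / (1 + y) = 7.73216 / 1.0185 = 7.59171 years.

7.5917 years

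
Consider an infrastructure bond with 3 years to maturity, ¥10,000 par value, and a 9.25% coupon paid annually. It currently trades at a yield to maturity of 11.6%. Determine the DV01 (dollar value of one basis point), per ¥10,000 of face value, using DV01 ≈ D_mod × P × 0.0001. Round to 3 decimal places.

¥2.320

Periodic yield y = 0.116.
  t   CF        PV=CF/(1+0.116)^t    t·PV
  1       925.00       828.8530       828.8530
  2       925.00       742.6999     1,485.3997
  3    10,925.00     7,860.1143    23,580.3429
  Σ                  9,431.6672    25,894.5957
P = 9,431.6672; D_Mac = 2.74550 yrs; D_mod = 2.46012 yrs.
DV01 ≈ 2.46012 × 9,431.6672 × 0.0001 = 2.320304.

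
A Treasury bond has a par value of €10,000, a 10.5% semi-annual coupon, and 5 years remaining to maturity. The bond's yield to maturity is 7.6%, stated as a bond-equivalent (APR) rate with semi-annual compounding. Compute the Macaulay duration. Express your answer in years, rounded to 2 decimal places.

4.08 years

Periodic yield y = 0.038. Discount each cash flow and weight by its period:
  t   CF        PV=CF/(1+0.038)^t    t·PV
  1       525.00       505.7803       505.7803
  2       525.00       487.2643       974.5286
  3       525.00       469.4261     1,408.2783
  4       525.00       452.2410     1,808.9638
  5       525.00       435.6849     2,178.4246
  6       525.00       419.7350     2,518.4100
  7       525.00       404.3690     2,830.5828
  8       525.00       389.5655     3,116.5239
  9       525.00       375.3039     3,377.7354
  10   10,525.00     7,248.5071    72,485.0711
  Σ                 11,187.8772    91,204.2990
Price P = Σ PV = 11,187.8772.
Macaulay duration = Σ(t·PV) / P = 91,204.2990 / 11,187.8772 = 8.15206 half-year periods.
In years: 8.15206 / 2 = 4.07603 years.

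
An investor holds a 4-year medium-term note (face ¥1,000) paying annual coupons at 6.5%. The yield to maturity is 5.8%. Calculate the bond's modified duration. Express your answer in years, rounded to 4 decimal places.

3.4529 years

Periodic yield y = 0.058. First find Macaulay duration:
  t   CF        PV=CF/(1+0.058)^t    t·PV
  1        65.00        61.4367        61.4367
  2        65.00        58.0687       116.1374
  3        65.00        54.8853       164.6560
  4     1,065.00       849.9765     3,399.9061
  Σ                  1,024.3672     3,742.1362
P = 1,024.3672; Macaulay duration = 3,742.1362 / 1,024.3672 = 3.65312 years.
Modified duration = D_Mac / (1 + y) = 3.65312 / 1.058 = 3.45285 years.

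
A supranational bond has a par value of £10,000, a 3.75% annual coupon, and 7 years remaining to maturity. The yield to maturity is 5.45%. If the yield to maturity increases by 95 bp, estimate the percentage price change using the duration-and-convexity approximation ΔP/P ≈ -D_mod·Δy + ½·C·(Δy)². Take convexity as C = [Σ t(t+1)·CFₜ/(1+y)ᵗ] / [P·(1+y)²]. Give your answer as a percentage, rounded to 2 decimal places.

-5.43%

With y = 0.0545:
  t   CF        PV=CF/(1+0.0545)^t    t·PV        t(t+1)·PV
  1       375.00       355.6188       355.6188         711.2376
  2       375.00       337.2392       674.4785       2,023.4354
  3       375.00       319.8096       959.4288       3,837.7154
  4       375.00       303.2808     1,213.1232       6,065.6162
  5       375.00       287.6063     1,438.0313       8,628.1881
  6       375.00       272.7418     1,636.4510      11,455.1572
  7    10,375.00     7,155.8630    50,091.0409     400,728.3275
  Σ                  9,032.1595    56,368.1727     433,449.6774
P = 9,032.1595; D_Mac = 6.24083 yrs; D_mod = 5.91828 yrs; C = 43.15727.
Duration effect: -5.91828 × (+0.0095) = -0.056224
Convexity effect: 0.5 × 43.15727 × (0.0095)² = +0.0019475
ΔP/P ≈ -0.056224 + 0.0019475 = -0.054276 = -5.4276%.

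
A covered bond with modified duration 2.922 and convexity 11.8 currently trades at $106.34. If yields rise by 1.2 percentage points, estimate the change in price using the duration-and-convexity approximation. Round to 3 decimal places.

Duration effect: -D_mod·Δy = -2.922 × (+0.012) = -0.035064
Convexity effect: ½·C·(Δy)² = 0.5 × 11.8 × (0.012)² = +0.0008496
ΔP/P ≈ -0.035064 + 0.0008496 = -0.0342144
ΔP ≈ 106.34 × (-0.0342144) = -3.638359296.

-$3.638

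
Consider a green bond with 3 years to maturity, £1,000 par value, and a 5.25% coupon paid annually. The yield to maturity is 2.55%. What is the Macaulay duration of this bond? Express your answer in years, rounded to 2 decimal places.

2.86 years

Periodic yield y = 0.0255. Discount each cash flow and weight by its year:
  t   CF        PV=CF/(1+0.0255)^t    t·PV
  1        52.50        51.1945        51.1945
  2        52.50        49.9215        99.8431
  3     1,052.50       975.9220     2,927.7660
  Σ                  1,077.0381     3,078.8036
Price P = Σ PV = 1,077.0381.
Macaulay duration = Σ(t·PV) / P = 3,078.8036 / 1,077.0381 = 2.85858 years.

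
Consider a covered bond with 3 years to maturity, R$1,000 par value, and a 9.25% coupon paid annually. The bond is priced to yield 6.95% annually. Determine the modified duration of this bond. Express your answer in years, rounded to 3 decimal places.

Periodic yield y = 0.0695. First find Macaulay duration:
  t   CF        PV=CF/(1+0.0695)^t    t·PV
  1        92.50        86.4890        86.4890
  2        92.50        80.8686       161.7373
  3     1,092.50       893.0568     2,679.1704
  Σ                  1,060.4145     2,927.3967
P = 1,060.4145; Macaulay duration = 2,927.3967 / 1,060.4145 = 2.76062 years.
Modified duration = D_Mac / (1 + y) = 2.76062 / 1.0695 = 2.58122 years.

2.581 years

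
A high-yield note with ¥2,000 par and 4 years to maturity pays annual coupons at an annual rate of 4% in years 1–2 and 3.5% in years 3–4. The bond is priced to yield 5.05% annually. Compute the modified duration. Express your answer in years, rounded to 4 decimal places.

3.5914 years

Periodic yield y = 0.0505. First find Macaulay duration:
  t   CF        PV=CF/(1+0.0505)^t    t·PV
  1        80.00        76.1542        76.1542
  2        80.00        72.4933       144.9866
  3        70.00        60.3823       181.1470
  4     2,070.00     1,699.7542     6,799.0167
  Σ                  1,908.7840     7,201.3045
P = 1,908.7840; Macaulay duration = 7,201.3045 / 1,908.7840 = 3.77272 years.
Modified duration = D_Mac / (1 + y) = 3.77272 / 1.0505 = 3.59135 years.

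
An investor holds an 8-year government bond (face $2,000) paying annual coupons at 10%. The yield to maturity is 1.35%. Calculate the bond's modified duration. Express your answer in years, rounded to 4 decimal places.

Periodic yield y = 0.0135. First find Macaulay duration:
  t   CF        PV=CF/(1+0.0135)^t    t·PV
  1       200.00       197.3360       197.3360
  2       200.00       194.7074       389.4148
  3       200.00       192.1139       576.3416
  4       200.00       189.5549       758.2195
  5       200.00       187.0300       935.1499
  6       200.00       184.5387     1,107.2323
  7       200.00       182.0806     1,274.5643
  8     2,200.00     1,976.2080    15,809.6641
  Σ                  3,303.5695    21,047.9226
P = 3,303.5695; Macaulay duration = 21,047.9226 / 3,303.5695 = 6.37127 years.
Modified duration = D_Mac / (1 + y) = 6.37127 / 1.0135 = 6.28640 years.

6.2864 years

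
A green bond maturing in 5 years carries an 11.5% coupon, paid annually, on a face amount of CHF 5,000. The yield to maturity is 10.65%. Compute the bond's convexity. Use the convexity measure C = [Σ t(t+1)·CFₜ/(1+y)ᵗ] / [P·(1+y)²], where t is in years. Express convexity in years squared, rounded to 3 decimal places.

18.597

With y = 0.1065:
  t   CF        PV=CF/(1+0.1065)^t    t·PV        t(t+1)·PV
  1       575.00       519.6566       519.6566       1,039.3131
  2       575.00       469.6399       939.2798       2,817.8395
  3       575.00       424.4373     1,273.3120       5,093.2481
  4       575.00       383.5855     1,534.3420       7,671.7098
  5     5,575.00     3,361.1491    16,805.7456     100,834.4735
  Σ                  5,158.4685    21,072.3360     117,456.5842
P = 5,158.4685.
Convexity = Σ t(t+1)·PV / [P·(1+y)²] = 117,456.5842 / (5,158.4685 × 1.224342) = 18.59747.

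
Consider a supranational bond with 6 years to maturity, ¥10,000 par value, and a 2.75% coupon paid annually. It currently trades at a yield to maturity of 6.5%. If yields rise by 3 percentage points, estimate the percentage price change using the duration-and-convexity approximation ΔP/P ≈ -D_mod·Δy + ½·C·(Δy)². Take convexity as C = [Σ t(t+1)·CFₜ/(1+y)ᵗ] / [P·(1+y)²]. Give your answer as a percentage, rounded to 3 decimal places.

With y = 0.065:
  t   CF        PV=CF/(1+0.065)^t    t·PV        t(t+1)·PV
  1       275.00       258.2160       258.2160         516.4319
  2       275.00       242.4563       484.9126       1,454.7378
  3       275.00       227.6585       682.9755       2,731.9020
  4       275.00       213.7638       855.0554       4,275.2770
  5       275.00       200.7172     1,003.5862       6,021.5169
  6    10,275.00     7,041.8081    42,250.8484     295,755.9390
  Σ                  8,184.6199    45,535.5940     310,755.8046
P = 8,184.6199; D_Mac = 5.56356 yrs; D_mod = 5.22400 yrs; C = 33.47507.
Duration effect: -5.22400 × (+0.03) = -0.156720
Convexity effect: 0.5 × 33.47507 × (0.03)² = +0.0150638
ΔP/P ≈ -0.156720 + 0.0150638 = -0.141656 = -14.1656%.

-14.166%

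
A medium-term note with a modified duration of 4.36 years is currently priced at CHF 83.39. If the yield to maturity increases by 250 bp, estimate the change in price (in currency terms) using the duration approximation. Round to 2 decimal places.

-CHF 9.09

Duration approximation: ΔP/P ≈ -D_mod · Δy = -4.36 × (+0.025) = -0.109000.
ΔP ≈ 83.39 × (-0.109000) = -9.08951.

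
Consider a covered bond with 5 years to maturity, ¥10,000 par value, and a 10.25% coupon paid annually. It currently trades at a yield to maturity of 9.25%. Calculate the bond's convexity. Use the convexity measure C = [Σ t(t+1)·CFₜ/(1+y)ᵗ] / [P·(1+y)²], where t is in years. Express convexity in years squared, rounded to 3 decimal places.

19.632

With y = 0.0925:
  t   CF        PV=CF/(1+0.0925)^t    t·PV        t(t+1)·PV
  1     1,025.00       938.2151       938.2151       1,876.4302
  2     1,025.00       858.7781     1,717.5563       5,152.6688
  3     1,025.00       786.0669     2,358.2008       9,432.8032
  4     1,025.00       719.5121     2,878.0483      14,390.2414
  5    11,025.00     7,083.8828    35,419.4142     212,516.4853
  Σ                 10,386.4551    43,311.4346     243,368.6288
P = 10,386.4551.
Convexity = Σ t(t+1)·PV / [P·(1+y)²] = 243,368.6288 / (10,386.4551 × 1.193556) = 19.63154.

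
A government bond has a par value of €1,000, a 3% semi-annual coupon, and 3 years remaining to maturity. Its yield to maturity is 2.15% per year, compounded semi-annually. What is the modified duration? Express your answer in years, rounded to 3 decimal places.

Periodic yield y = 0.01075. First find Macaulay duration:
  t   CF        PV=CF/(1+0.01075)^t    t·PV
  1        15.00        14.8405        14.8405
  2        15.00        14.6826        29.3653
  3        15.00        14.5265        43.5794
  4        15.00        14.3720        57.4879
  5        15.00        14.2191        71.0956
  6     1,015.00       951.9268     5,711.5606
  Σ                  1,024.5674     5,927.9292
P = 1,024.5674; Macaulay duration = 5,927.9292 / 1,024.5674 = 5.78579 half-year periods = 2.89289 years.
Modified duration = D_Mac / (1 + y) = 2.89289 / 1.01075 = 2.86213 years.

2.862 years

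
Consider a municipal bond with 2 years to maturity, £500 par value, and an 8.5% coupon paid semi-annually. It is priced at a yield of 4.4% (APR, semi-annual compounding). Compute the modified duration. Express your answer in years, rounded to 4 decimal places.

Periodic yield y = 0.022. First find Macaulay duration:
  t   CF        PV=CF/(1+0.022)^t    t·PV
  1        21.25        20.7926        20.7926
  2        21.25        20.3450        40.6899
  3        21.25        19.9070        59.7211
  4       521.25       477.7960     1,911.1839
  Σ                    538.8405     2,032.3875
P = 538.8405; Macaulay duration = 2,032.3875 / 538.8405 = 3.77178 half-year periods = 1.88589 years.
Modified duration = D_Mac / (1 + y) = 1.88589 / 1.022 = 1.84529 years.

1.8453 years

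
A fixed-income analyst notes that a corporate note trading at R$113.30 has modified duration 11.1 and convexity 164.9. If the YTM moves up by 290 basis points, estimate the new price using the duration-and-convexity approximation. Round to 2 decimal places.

R$84.69

Duration effect: -D_mod·Δy = -11.1 × (+0.029) = -0.321900
Convexity effect: ½·C·(Δy)² = 0.5 × 164.9 × (0.029)² = +0.06934045
ΔP/P ≈ -0.321900 + 0.06934045 = -0.25255955
New price ≈ 113.30 × (1 - 0.25255955) = 84.685002985.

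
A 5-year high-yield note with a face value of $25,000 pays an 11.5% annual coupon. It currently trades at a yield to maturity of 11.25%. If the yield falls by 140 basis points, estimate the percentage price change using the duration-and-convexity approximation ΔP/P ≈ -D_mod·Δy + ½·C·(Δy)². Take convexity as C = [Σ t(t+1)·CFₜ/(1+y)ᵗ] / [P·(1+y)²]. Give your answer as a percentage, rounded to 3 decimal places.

With y = 0.1125:
  t   CF        PV=CF/(1+0.1125)^t    t·PV        t(t+1)·PV
  1     2,875.00     2,584.2697     2,584.2697       5,168.5393
  2     2,875.00     2,322.9390     4,645.8780      13,937.6341
  3     2,875.00     2,088.0351     6,264.1052      25,056.4209
  4     2,875.00     1,876.8855     7,507.5418      37,537.7092
  5    27,875.00    16,357.4190    81,787.0949     490,722.5693
  Σ                 25,229.5482   102,788.8897     572,422.8729
P = 25,229.5482; D_Mac = 4.07415 yrs; D_mod = 3.66215 yrs; C = 18.33190.
Duration effect: -3.66215 × (-0.014) = +0.051270
Convexity effect: 0.5 × 18.33190 × (-0.014)² = +0.0017965
ΔP/P ≈ +0.051270 + 0.0017965 = +0.053067 = +5.3067%.

+5.307%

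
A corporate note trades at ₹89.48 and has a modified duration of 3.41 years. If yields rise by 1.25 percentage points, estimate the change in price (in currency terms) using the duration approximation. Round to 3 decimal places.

-₹3.814

Duration approximation: ΔP/P ≈ -D_mod · Δy = -3.41 × (+0.0125) = -0.042625.
ΔP ≈ 89.48 × (-0.042625) = -3.814085.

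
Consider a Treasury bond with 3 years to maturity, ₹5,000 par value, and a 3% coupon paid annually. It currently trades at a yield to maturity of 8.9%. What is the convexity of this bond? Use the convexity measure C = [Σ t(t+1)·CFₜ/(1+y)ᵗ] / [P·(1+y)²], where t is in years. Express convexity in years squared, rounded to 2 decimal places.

With y = 0.089:
  t   CF        PV=CF/(1+0.089)^t    t·PV        t(t+1)·PV
  1       150.00       137.7410       137.7410         275.4821
  2       150.00       126.4840       252.9679         758.9038
  3     5,150.00     3,987.7102    11,963.1306      47,852.5225
  Σ                  4,251.9352    12,353.8396      48,886.9084
P = 4,251.9352.
Convexity = Σ t(t+1)·PV / [P·(1+y)²] = 48,886.9084 / (4,251.9352 × 1.185921) = 9.69505.

9.70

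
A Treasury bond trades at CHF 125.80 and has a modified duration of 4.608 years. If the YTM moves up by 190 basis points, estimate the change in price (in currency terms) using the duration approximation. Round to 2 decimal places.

-CHF 11.01

Duration approximation: ΔP/P ≈ -D_mod · Δy = -4.608 × (+0.019) = -0.087552.
ΔP ≈ 125.80 × (-0.087552) = -11.0140416.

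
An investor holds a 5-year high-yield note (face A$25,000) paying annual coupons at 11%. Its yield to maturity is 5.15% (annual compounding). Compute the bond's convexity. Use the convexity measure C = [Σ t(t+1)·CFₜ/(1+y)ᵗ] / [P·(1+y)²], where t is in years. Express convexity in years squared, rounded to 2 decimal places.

21.41

With y = 0.0515:
  t   CF        PV=CF/(1+0.0515)^t    t·PV        t(t+1)·PV
  1     2,750.00     2,615.3115     2,615.3115       5,230.6229
  2     2,750.00     2,487.2196     4,974.4393      14,923.3179
  3     2,750.00     2,365.4015     7,096.2044      28,384.8177
  4     2,750.00     2,249.5497     8,998.1987      44,990.9933
  5    27,750.00    21,588.2084   107,941.0421     647,646.2528
  Σ                 31,305.6907   131,625.1960     741,176.0045
P = 31,305.6907.
Convexity = Σ t(t+1)·PV / [P·(1+y)²] = 741,176.0045 / (31,305.6907 × 1.105652) = 21.41310.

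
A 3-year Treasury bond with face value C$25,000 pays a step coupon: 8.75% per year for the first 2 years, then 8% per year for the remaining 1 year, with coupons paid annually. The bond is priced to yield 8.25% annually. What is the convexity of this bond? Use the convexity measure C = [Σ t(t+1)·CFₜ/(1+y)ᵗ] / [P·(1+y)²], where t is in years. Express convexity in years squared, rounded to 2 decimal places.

9.18

With y = 0.0825:
  t   CF        PV=CF/(1+0.0825)^t    t·PV        t(t+1)·PV
  1     2,187.50     2,020.7852     2,020.7852       4,041.5704
  2     2,187.50     1,866.7762     3,733.5524      11,200.6571
  3    27,000.00    21,285.3134    63,855.9402     255,423.7608
  Σ                 25,172.8748    69,610.2778     270,665.9884
P = 25,172.8748.
Convexity = Σ t(t+1)·PV / [P·(1+y)²] = 270,665.9884 / (25,172.8748 × 1.171806) = 9.17582.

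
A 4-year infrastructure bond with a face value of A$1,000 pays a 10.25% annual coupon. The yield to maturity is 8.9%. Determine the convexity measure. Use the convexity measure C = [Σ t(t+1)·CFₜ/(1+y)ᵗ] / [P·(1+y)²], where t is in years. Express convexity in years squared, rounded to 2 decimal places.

With y = 0.089:
  t   CF        PV=CF/(1+0.089)^t    t·PV        t(t+1)·PV
  1       102.50        94.1230        94.1230         188.2461
  2       102.50        86.4307       172.8614         518.5843
  3       102.50        79.3670       238.1011         952.4046
  4     1,102.50       783.9116     3,135.6463      15,678.2316
  Σ                  1,043.8324     3,640.7319      17,337.4665
P = 1,043.8324.
Convexity = Σ t(t+1)·PV / [P·(1+y)²] = 17,337.4665 / (1,043.8324 × 1.185921) = 14.00552.

14.01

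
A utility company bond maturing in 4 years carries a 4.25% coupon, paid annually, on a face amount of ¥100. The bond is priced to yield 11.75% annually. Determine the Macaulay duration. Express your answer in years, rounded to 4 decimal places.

Periodic yield y = 0.1175. Discount each cash flow and weight by its year:
  t   CF        PV=CF/(1+0.1175)^t    t·PV
  1         4.25         3.8031         3.8031
  2         4.25         3.4033         6.8065
  3         4.25         3.0454         9.1362
  4       104.25        66.8476       267.3905
  Σ                     77.0994       287.1363
Price P = Σ PV = 77.0994.
Macaulay duration = Σ(t·PV) / P = 287.1363 / 77.0994 = 3.72424 years.

3.7242 years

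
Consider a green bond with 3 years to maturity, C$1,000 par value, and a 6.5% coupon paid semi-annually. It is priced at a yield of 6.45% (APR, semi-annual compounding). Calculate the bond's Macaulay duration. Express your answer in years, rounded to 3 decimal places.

Periodic yield y = 0.03225. Discount each cash flow and weight by its period:
  t   CF        PV=CF/(1+0.03225)^t    t·PV
  1        32.50        31.4846        31.4846
  2        32.50        30.5010        61.0019
  3        32.50        29.5480        88.6441
  4        32.50        28.6249       114.4996
  5        32.50        27.7306       138.6529
  6     1,032.50       853.4552     5,120.7310
  Σ                  1,001.3443     5,555.0141
Price P = Σ PV = 1,001.3443.
Macaulay duration = Σ(t·PV) / P = 5,555.0141 / 1,001.3443 = 5.54756 half-year periods.
In years: 5.54756 / 2 = 2.77378 years.

2.774 years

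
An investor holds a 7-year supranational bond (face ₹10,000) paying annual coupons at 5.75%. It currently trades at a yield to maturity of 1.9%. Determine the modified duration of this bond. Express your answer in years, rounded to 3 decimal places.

Periodic yield y = 0.019. First find Macaulay duration:
  t   CF        PV=CF/(1+0.019)^t    t·PV
  1       575.00       564.2787       564.2787
  2       575.00       553.7573     1,107.5146
  3       575.00       543.4321     1,630.2963
  4       575.00       533.2994     2,133.1977
  5       575.00       523.3557     2,616.7783
  6       575.00       513.5973     3,081.5839
  7    10,575.00     9,269.6020    64,887.2141
  Σ                 12,501.3225    76,020.8635
P = 12,501.3225; Macaulay duration = 76,020.8635 / 12,501.3225 = 6.08103 years.
Modified duration = D_Mac / (1 + y) = 6.08103 / 1.019 = 5.96764 years.

5.968 years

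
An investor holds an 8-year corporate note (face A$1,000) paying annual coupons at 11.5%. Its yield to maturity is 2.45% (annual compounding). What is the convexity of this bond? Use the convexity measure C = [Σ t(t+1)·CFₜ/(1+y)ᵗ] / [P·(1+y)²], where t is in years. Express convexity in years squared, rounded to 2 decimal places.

47.96

With y = 0.0245:
  t   CF        PV=CF/(1+0.0245)^t    t·PV        t(t+1)·PV
  1       115.00       112.2499       112.2499         224.4998
  2       115.00       109.5655       219.1310         657.3931
  3       115.00       106.9454       320.8361       1,283.3443
  4       115.00       104.3879       417.5514       2,087.7572
  5       115.00       101.8915       509.4576       3,056.7455
  6       115.00        99.4549       596.7292       4,177.1046
  7       115.00        97.0765       679.5355       5,436.2839
  8     1,115.00       918.7115     7,349.6922      66,147.2299
  Σ                  1,650.2830    10,205.1830      83,070.3584
P = 1,650.2830.
Convexity = Σ t(t+1)·PV / [P·(1+y)²] = 83,070.3584 / (1,650.2830 × 1.049600) = 47.95829.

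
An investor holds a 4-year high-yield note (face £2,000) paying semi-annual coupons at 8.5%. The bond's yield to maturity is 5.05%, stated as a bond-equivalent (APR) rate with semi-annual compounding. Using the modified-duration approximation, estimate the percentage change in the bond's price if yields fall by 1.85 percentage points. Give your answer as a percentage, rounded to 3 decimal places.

+6.330%

Periodic yield y = 0.02525. Modified duration first:
  t   CF        PV=CF/(1+0.02525)^t    t·PV
  1        85.00        82.9066        82.9066
  2        85.00        80.8648       161.7295
  3        85.00        78.8732       236.6197
  4        85.00        76.9307       307.7229
  5        85.00        75.0361       375.1803
  6        85.00        73.1881       439.1284
  7        85.00        71.3856       499.6990
  8     2,085.00     1,707.9212    13,663.3698
  Σ                  2,247.1063    15,766.3563
P = 2,247.1063; D_Mac = 7.01629 half-year periods = 3.50815 yrs; D_mod = 3.50815/(1+0.02525) = 3.42175 yrs.
ΔP/P ≈ -D_mod · Δy = -3.42175 × (-0.0185) = +0.063302 = +6.3302%.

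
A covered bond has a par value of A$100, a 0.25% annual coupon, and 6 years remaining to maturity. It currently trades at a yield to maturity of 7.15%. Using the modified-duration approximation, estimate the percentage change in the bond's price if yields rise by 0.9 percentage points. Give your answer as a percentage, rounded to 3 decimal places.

-5.000%

Periodic yield y = 0.0715. Modified duration first:
  t   CF        PV=CF/(1+0.0715)^t    t·PV
  1         0.25         0.2333         0.2333
  2         0.25         0.2177         0.4355
  3         0.25         0.2032         0.6097
  4         0.25         0.1897         0.7586
  5         0.25         0.1770         0.8850
  6       100.25        66.2417       397.4501
  Σ                     67.2626       400.3722
P = 67.2626; D_Mac = 5.95237 yrs; D_mod = 5.95237/(1+0.0715) = 5.55518 yrs.
ΔP/P ≈ -D_mod · Δy = -5.55518 × (+0.009) = -0.049997 = -4.9997%.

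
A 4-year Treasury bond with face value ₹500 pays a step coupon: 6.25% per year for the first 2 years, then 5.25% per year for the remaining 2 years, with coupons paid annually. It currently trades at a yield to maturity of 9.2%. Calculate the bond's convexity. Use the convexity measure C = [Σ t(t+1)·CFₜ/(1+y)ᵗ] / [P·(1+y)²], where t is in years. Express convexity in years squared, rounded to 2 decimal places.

14.81

With y = 0.092:
  t   CF        PV=CF/(1+0.092)^t    t·PV        t(t+1)·PV
  1        31.25        28.6172        28.6172          57.2344
  2        31.25        26.2062        52.4125         157.2375
  3        26.25        20.1586        60.4759         241.9038
  4       526.25       370.0851     1,480.3402       7,401.7012
  Σ                    445.0672     1,621.8459       7,858.0769
P = 445.0672.
Convexity = Σ t(t+1)·PV / [P·(1+y)²] = 7,858.0769 / (445.0672 × 1.192464) = 14.80626.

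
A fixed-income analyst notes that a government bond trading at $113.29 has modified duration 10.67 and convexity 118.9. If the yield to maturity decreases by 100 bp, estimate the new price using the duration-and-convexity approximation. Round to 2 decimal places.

Duration effect: -D_mod·Δy = -10.67 × (-0.01) = +0.106700
Convexity effect: ½·C·(Δy)² = 0.5 × 118.9 × (-0.01)² = +0.0059450
ΔP/P ≈ +0.106700 + 0.0059450 = +0.112645
New price ≈ 113.29 × (1 + 0.112645) = 126.05155205.

$126.05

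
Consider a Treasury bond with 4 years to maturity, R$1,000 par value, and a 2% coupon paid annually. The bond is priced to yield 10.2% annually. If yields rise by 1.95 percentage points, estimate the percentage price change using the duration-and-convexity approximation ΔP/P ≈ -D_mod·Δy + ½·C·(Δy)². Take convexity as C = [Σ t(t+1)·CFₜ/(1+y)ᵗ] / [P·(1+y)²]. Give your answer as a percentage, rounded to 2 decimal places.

-6.53%

With y = 0.102:
  t   CF        PV=CF/(1+0.102)^t    t·PV        t(t+1)·PV
  1        20.00        18.1488        18.1488          36.2976
  2        20.00        16.4690        32.9380          98.8139
  3        20.00        14.9446        44.8339         179.3356
  4     1,020.00       691.6300     2,766.5198      13,832.5991
  Σ                    741.1924     2,862.4405      14,147.0462
P = 741.1924; D_Mac = 3.86194 yrs; D_mod = 3.50448 yrs; C = 15.71707.
Duration effect: -3.50448 × (+0.0195) = -0.068337
Convexity effect: 0.5 × 15.71707 × (0.0195)² = +0.0029882
ΔP/P ≈ -0.068337 + 0.0029882 = -0.065349 = -6.5349%.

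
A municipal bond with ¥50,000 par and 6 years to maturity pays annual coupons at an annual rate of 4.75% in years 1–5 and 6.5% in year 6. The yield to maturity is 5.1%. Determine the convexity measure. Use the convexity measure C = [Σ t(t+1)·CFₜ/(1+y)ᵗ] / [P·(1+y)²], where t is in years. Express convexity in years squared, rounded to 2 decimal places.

32.67

With y = 0.051:
  t   CF        PV=CF/(1+0.051)^t    t·PV        t(t+1)·PV
  1     2,375.00     2,259.7526     2,259.7526       4,519.5052
  2     2,375.00     2,150.0976     4,300.1953      12,900.5858
  3     2,375.00     2,045.7637     6,137.2911      24,549.1643
  4     2,375.00     1,946.4926     7,785.9703      38,929.8514
  5     2,375.00     1,852.0386     9,260.1930      55,561.1580
  6    53,250.00    39,509.6621   237,057.9729   1,659,405.8100
  Σ                 49,763.8073   266,801.3751   1,795,866.0747
P = 49,763.8073.
Convexity = Σ t(t+1)·PV / [P·(1+y)²] = 1,795,866.0747 / (49,763.8073 × 1.104601) = 32.67043.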